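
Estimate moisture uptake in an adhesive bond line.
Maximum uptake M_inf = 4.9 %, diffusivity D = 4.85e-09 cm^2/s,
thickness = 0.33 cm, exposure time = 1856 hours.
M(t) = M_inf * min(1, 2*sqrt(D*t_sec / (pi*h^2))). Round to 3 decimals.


Convert time: 1856 h = 6681600 s
ratio = min(1, 2*sqrt(4.85e-09*6681600/(pi*0.33^2)))
= 0.615534
M(t) = 4.9 * 0.615534 = 3.016%

3.016


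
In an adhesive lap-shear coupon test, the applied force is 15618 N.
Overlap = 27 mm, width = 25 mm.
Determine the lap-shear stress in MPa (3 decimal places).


stress = F / (overlap * width)
= 15618 / (27 * 25)
= 23.138 MPa

23.138


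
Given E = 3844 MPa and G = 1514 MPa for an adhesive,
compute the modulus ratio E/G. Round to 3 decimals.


E/G ratio = 3844 / 1514 = 2.539

2.539


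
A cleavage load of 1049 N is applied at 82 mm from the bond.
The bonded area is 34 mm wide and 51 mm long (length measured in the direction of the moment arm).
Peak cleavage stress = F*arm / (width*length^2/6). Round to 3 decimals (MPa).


Moment = 1049 * 82 = 86018 N*mm
Section modulus = 34 * 2601 / 6 = 88434 / 6 mm^3
Stress = 86018 / (88434 / 6) = 516108 / 88434
= 5.836 MPa

5.836


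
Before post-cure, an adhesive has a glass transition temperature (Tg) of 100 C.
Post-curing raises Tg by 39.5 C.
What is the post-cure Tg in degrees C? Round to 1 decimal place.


Tg_post = Tg_base + delta_Tg
= 100 + 39.5
= 139.5 C

139.5


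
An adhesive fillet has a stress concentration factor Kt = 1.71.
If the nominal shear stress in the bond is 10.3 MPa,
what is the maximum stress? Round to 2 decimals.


Max stress = 10.3 * 1.71 = 17.61 MPa

17.61


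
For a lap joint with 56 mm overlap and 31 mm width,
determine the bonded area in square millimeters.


Area = 56 * 31 = 1736 mm^2

1736


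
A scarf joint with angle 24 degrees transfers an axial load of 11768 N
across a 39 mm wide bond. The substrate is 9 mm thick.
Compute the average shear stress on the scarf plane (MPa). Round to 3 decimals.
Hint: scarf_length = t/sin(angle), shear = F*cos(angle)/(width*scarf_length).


scarf_length = 9 / sin(24 deg) = 22.1273 mm
cos(24 deg) = 0.913545
shear stress = 11768 * 0.913545 / (39 * 22.1273)
= 12.458 MPa

12.458


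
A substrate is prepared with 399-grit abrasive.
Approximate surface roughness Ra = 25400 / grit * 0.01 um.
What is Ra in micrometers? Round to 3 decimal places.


Ra = 25400 / 399 * 0.01 = 0.637 um

0.637


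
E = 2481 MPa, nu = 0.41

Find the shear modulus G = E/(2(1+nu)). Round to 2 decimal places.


G = 2481 / (2 * 1.41)
= 879.79 MPa

879.79


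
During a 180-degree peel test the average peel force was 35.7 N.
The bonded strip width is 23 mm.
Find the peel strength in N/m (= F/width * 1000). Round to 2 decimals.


Peel strength = F/width * 1000
= 35.7 / 23 * 1000
= 1552.17 N/m

1552.17


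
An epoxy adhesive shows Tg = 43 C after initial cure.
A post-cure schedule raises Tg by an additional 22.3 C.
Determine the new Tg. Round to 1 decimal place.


New Tg = 43 + 22.3
= 65.3 C

65.3


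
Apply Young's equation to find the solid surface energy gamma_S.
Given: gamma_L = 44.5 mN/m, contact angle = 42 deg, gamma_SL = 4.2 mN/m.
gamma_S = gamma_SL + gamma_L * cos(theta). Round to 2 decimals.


theta_rad = 42 * pi/180 = 0.733038
gamma_S = 4.2 + 44.5 * cos(0.733038)
= 37.27 mN/m

37.27


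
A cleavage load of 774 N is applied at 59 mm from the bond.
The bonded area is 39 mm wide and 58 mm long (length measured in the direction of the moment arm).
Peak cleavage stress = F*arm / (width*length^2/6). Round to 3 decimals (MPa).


Moment = 774 * 59 = 45666 N*mm
Section modulus = 39 * 3364 / 6 = 131196 / 6 mm^3
Stress = 45666 / (131196 / 6) = 273996 / 131196
= 2.088 MPa

2.088


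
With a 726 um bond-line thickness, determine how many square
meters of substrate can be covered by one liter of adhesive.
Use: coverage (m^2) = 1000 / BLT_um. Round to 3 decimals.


Coverage = 1000 / 726 = 1.377 m^2

1.377


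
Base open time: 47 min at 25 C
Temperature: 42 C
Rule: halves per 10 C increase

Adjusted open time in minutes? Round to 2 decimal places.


Acceleration = 2^((42-25)/10) = 3.2490
Open time = 47 / 3.2490 = 14.47 min

14.47


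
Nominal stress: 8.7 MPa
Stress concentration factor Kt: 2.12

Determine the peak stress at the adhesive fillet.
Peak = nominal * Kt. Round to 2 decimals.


Peak stress = 8.7 * 2.12
= 18.44 MPa

18.44


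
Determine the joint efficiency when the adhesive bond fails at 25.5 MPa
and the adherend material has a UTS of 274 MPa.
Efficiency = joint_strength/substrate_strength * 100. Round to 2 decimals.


Joint efficiency = 25.5 / 274 * 100
= 9.31%

9.31


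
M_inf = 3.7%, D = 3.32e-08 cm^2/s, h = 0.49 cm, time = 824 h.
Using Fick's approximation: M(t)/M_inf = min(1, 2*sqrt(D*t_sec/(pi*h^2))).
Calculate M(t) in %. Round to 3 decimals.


t = 2966400 s
ratio = min(1, 2*sqrt(3.32e-08*2966400/(pi*0.2401)))
= 0.722675
M(t) = 3.7 * 0.722675 = 2.674%

2.674


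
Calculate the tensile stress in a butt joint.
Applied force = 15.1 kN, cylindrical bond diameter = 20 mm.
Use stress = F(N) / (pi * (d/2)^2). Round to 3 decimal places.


A = pi * 10.0^2 = 314.1593 mm^2
sigma = 15100.0 / 314.1593 = 48.065 MPa

48.065


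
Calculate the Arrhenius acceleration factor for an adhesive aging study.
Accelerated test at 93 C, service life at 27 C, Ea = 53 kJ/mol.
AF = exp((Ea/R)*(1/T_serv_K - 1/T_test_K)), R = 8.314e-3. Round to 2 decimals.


T_test = 366.15 K, T_serv = 300.15 K
Ea/R = 53 / 0.008314 = 6374.79
AF = exp(6374.79 * (1/300.15 - 1/366.15))
= 45.99

45.99


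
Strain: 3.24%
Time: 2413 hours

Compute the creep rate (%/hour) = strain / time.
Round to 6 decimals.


Creep rate = 3.24 / 2413
= 0.001343 %/h

0.001343


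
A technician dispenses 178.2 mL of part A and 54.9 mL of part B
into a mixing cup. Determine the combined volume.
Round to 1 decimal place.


Combined volume = 178.2 + 54.9
= 233.1 mL

233.1


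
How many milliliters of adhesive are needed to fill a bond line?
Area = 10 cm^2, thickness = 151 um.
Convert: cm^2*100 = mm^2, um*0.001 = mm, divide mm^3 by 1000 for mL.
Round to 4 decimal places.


= (10 * 100) * (151 * 0.001) / 1000
= 0.1510 mL

0.1510


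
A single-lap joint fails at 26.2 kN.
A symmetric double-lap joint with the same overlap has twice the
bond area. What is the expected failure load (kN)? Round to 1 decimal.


Double-lap load = 2 * 26.2 = 52.4 kN

52.4


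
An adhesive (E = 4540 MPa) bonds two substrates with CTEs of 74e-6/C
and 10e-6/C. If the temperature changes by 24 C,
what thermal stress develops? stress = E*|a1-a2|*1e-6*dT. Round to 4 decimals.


Stress = 4540 * |74 - 10| * 1e-6 * 24
= 6.9734 MPa

6.9734


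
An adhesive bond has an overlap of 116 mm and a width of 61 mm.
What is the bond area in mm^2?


Bond area = overlap * width
= 116 * 61
= 7076 mm^2

7076


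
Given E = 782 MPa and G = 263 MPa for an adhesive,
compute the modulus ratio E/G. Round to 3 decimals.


E/G ratio = 782 / 263 = 2.973

2.973


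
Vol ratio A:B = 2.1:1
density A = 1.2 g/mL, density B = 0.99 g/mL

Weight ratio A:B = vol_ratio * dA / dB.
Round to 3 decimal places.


Weight ratio = 2.1 * 1.2 / 0.99
= 2.545

2.545


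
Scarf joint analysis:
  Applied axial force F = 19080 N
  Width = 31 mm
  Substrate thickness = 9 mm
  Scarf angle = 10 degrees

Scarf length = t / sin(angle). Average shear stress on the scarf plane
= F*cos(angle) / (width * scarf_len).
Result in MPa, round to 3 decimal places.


Scarf length = 9 / sin(10 deg) = 51.8289 mm
cos(10 deg) = 0.984808
Shear = 19080 * 0.984808 / (31 * 51.8289)
= 11.695 MPa

11.695


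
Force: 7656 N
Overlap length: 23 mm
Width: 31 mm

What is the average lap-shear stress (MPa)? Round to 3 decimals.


Average shear stress = F / (overlap * width)
= 7656 / (23 * 31)
= 10.738 MPa

10.738


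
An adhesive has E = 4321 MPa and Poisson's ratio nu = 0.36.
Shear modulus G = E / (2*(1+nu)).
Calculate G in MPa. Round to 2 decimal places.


G = 4321 / (2*(1+0.36))
= 4321 / 2.72
= 1588.60 MPa

1588.60


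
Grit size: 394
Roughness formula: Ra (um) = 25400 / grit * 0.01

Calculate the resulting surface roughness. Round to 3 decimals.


Ra = 25400 / 394 * 0.01
= 0.645 um

0.645


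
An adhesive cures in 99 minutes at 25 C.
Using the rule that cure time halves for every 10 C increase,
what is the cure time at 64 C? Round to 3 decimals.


Factor = 2^((64 - 25) / 10) = 14.9285
Cure time = 99 / 14.9285
= 6.632 minutes

6.632


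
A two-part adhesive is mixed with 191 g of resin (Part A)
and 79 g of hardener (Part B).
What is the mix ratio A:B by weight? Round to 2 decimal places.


Mix ratio = mass_A / mass_B
= 191 / 79
= 2.42

2.42


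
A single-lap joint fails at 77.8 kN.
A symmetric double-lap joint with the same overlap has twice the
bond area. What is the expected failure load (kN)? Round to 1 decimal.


Double-lap load = 2 * 77.8 = 155.6 kN

155.6


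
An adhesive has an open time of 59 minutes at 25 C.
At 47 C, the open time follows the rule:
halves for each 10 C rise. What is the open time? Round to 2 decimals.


Factor = 2^((47-25)/10) = 4.5948
Open time = 59 / 4.5948 = 12.84 min

12.84


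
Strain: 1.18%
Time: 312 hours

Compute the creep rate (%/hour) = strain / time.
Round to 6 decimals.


Creep rate = 1.18 / 312
= 0.003782 %/h

0.003782


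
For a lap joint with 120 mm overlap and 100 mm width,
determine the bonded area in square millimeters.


Area = 120 * 100 = 12000 mm^2

12000


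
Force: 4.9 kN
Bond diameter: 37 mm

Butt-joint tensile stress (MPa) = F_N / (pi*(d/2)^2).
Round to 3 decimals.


F_N = 4.9 * 1000 = 4900.0 N
A = pi*(18.5)^2 = 1075.2101 mm^2
stress = 4900.0 / 1075.2101 = 4.557 MPa

4.557


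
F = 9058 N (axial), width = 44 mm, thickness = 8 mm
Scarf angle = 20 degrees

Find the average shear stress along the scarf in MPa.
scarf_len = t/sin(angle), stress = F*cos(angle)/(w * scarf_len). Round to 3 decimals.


scarf_len = 8/sin(20 deg) = 23.3904
cos(20 deg) = 0.939693
stress = 9058*0.939693/(44*23.3904) = 8.270 MPa

8.270


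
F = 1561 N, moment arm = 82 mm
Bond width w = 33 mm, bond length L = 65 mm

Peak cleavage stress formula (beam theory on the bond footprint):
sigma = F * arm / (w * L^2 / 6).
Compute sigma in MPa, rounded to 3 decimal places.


sigma = (1561 * 82) / (33 * 4225 / 6)
= 128002 * 6 / 139425
= 768012 / 139425
= 5.508 MPa

5.508


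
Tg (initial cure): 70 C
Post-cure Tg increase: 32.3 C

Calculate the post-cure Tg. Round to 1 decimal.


Post-cure Tg = 70 + 32.3 = 102.3 C

102.3


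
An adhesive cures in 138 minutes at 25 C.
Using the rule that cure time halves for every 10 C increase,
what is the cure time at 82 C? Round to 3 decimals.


Factor = 2^((82 - 25) / 10) = 51.9842
Cure time = 138 / 51.9842
= 2.655 minutes

2.655


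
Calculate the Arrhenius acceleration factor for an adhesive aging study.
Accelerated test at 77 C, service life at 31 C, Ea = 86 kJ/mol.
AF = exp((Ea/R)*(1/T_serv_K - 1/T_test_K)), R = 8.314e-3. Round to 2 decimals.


T_test = 350.15 K, T_serv = 304.15 K
Ea/R = 86 / 0.008314 = 10344.00
AF = exp(10344.00 * (1/304.15 - 1/350.15))
= 87.17

87.17


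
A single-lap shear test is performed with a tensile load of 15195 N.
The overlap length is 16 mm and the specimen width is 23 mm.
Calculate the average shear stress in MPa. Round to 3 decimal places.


Shear stress = F / (overlap * width)
= 15195 / (16 * 23)
= 15195 / 368
= 41.291 MPa

41.291


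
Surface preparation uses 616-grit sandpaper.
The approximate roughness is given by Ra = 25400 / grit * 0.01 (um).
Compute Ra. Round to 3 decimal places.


Ra = 25400 / 616 * 0.01
= 254 / 616
= 0.412 um

0.412


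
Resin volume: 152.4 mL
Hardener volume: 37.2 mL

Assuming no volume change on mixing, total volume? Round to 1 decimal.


V_total = 152.4 + 37.2 = 189.6 mL

189.6


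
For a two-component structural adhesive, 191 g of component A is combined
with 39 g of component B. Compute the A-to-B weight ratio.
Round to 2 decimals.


Weight ratio A:B = 191 / 39
= 4.90

4.90


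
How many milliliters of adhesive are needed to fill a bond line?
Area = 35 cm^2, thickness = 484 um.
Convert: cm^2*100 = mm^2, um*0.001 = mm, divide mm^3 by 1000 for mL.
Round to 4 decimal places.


= (35 * 100) * (484 * 0.001) / 1000
= 1.6940 mL

1.6940


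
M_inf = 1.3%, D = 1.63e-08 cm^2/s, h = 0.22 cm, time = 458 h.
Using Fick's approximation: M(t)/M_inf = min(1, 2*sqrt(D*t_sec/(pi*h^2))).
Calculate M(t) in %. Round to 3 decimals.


t = 1648800 s
ratio = min(1, 2*sqrt(1.63e-08*1648800/(pi*0.0484)))
= 0.840834
M(t) = 1.3 * 0.840834 = 1.093%

1.093


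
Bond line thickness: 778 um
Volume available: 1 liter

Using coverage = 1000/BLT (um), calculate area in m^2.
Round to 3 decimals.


1 L = 1e6 mm^3, thickness = 778 um = 0.778 mm
Area = 1e6 / 0.778 mm^2 = (1e6 / 0.778) / 1e6 m^2 = 1000 / 778 m^2
= 1.285 m^2

1.285


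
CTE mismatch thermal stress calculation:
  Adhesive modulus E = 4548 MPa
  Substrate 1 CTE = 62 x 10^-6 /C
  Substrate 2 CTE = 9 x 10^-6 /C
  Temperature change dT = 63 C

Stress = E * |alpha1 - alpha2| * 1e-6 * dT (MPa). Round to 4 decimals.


delta_alpha = |62 - 9| = 53 x 10^-6/C
Stress = 4548 * 53e-6 * 63
= 15.1858 MPa

15.1858


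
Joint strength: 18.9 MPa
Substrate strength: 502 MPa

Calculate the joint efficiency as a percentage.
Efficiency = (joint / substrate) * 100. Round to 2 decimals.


Efficiency = (18.9 / 502) * 100 = 3.76%

3.76


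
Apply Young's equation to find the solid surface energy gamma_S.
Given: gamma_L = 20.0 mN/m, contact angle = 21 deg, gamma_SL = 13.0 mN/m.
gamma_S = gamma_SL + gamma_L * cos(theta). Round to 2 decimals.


theta_rad = 21 * pi/180 = 0.366519
gamma_S = 13.0 + 20.0 * cos(0.366519)
= 31.67 mN/m

31.67


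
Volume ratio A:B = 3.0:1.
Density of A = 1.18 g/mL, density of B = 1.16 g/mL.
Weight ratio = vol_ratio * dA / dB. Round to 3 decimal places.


Wt ratio = 3.0 * 1.18 / 1.16
= 3.052

3.052


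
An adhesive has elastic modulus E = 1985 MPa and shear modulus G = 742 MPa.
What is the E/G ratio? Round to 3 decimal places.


E/G = 1985 / 742 = 2.675

2.675


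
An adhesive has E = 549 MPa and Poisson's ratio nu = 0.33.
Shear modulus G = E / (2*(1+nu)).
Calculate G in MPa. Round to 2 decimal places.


G = 549 / (2*(1+0.33))
= 549 / 2.66
= 206.39 MPa

206.39


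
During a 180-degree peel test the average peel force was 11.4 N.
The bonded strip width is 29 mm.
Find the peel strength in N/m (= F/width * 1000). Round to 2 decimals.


Peel strength = F/width * 1000
= 11.4 / 29 * 1000
= 393.10 N/m

393.10


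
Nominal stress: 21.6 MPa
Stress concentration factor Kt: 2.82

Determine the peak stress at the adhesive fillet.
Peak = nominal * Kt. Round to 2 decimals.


Peak stress = 21.6 * 2.82
= 60.91 MPa

60.91


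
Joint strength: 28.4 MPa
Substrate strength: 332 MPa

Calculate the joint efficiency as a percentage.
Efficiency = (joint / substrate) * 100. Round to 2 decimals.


Efficiency = (28.4 / 332) * 100 = 8.55%

8.55


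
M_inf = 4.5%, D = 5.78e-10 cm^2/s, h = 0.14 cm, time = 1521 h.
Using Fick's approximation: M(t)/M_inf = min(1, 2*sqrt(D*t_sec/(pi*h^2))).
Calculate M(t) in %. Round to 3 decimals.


t = 5475600 s
ratio = min(1, 2*sqrt(5.78e-10*5475600/(pi*0.0196)))
= 0.453426
M(t) = 4.5 * 0.453426 = 2.040%

2.040


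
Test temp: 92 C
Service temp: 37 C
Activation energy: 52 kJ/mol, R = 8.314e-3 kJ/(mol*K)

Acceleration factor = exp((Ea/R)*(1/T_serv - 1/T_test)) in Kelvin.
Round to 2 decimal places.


AF = exp((52/0.008314)*(1/310.15 - 1/365.15))
= 20.85

20.85


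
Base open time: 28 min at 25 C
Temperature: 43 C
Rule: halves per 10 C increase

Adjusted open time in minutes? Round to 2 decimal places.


Acceleration = 2^((43-25)/10) = 3.4822
Open time = 28 / 3.4822 = 8.04 min

8.04


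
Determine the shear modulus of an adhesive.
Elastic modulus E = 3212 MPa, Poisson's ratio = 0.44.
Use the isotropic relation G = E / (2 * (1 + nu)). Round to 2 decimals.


G = 3212 / (2*(1+0.44)) = 3212 / 2.88
= 1115.28 MPa

1115.28


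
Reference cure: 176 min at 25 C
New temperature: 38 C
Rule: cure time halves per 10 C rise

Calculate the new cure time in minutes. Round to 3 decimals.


factor = 2^((38-25)/10) = 2.4623
t_new = 176 / 2.4623 = 71.478 min

71.478


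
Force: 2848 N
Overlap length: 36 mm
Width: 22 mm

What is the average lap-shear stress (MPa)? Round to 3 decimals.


Average shear stress = F / (overlap * width)
= 2848 / (36 * 22)
= 3.596 MPa

3.596


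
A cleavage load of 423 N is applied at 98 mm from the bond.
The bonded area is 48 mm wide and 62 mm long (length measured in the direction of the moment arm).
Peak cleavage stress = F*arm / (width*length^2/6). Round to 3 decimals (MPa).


Moment = 423 * 98 = 41454 N*mm
Section modulus = 48 * 3844 / 6 = 184512 / 6 mm^3
Stress = 41454 / (184512 / 6) = 248724 / 184512
= 1.348 MPa

1.348


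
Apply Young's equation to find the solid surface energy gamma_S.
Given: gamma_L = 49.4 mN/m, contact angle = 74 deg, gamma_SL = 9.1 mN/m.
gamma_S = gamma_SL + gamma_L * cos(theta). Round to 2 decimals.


theta_rad = 74 * pi/180 = 1.291544
gamma_S = 9.1 + 49.4 * cos(1.291544)
= 22.72 mN/m

22.72


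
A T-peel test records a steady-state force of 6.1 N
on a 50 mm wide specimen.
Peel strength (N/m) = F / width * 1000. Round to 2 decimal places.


Peel strength = 6.1 / 50 * 1000
= 122.00 N/m

122.00


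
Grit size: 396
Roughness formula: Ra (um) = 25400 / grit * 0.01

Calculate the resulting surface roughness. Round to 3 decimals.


Ra = 25400 / 396 * 0.01
= 0.641 um

0.641


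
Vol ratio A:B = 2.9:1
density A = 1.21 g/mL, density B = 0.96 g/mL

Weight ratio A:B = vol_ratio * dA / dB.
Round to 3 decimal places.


Weight ratio = 2.9 * 1.21 / 0.96
= 3.655

3.655


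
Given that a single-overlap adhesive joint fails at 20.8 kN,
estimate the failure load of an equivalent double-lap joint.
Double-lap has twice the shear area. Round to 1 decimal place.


Double-lap factor = 2
Expected load = 20.8 * 2 = 41.6 kN

41.6


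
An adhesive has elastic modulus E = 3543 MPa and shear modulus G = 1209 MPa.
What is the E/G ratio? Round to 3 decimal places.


E/G = 3543 / 1209 = 2.931

2.931


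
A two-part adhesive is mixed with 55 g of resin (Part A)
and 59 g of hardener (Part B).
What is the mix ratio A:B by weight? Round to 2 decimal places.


Mix ratio = mass_A / mass_B
= 55 / 59
= 0.93

0.93


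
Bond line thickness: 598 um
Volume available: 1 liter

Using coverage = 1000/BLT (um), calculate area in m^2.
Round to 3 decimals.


1 L = 1e6 mm^3, thickness = 598 um = 0.598 mm
Area = 1e6 / 0.598 mm^2 = (1e6 / 0.598) / 1e6 m^2 = 1000 / 598 m^2
= 1.672 m^2

1.672


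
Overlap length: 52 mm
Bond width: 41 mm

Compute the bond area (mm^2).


Bond area = 52 * 41 = 2132 mm^2

2132


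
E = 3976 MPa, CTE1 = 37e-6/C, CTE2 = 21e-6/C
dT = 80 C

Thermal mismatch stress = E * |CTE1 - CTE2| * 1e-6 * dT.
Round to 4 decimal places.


= 3976 * 16e-6 * 80
= 5.0893 MPa

5.0893


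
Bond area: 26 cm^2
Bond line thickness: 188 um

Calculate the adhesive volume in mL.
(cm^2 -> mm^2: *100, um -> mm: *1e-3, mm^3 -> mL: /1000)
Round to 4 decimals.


V = 26*100 * 188*1e-3 / 1000
= 0.4888 mL

0.4888


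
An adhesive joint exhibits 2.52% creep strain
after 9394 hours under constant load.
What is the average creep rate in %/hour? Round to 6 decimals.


Creep rate = strain / time
= 2.52 / 9394
= 0.000268 %/h

0.000268


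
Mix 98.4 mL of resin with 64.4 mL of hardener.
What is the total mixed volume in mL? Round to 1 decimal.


Total = 98.4 + 64.4 = 162.8 mL

162.8


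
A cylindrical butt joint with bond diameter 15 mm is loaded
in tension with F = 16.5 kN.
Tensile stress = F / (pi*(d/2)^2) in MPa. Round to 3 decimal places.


Area = pi * (15/2)^2 = 176.7146 mm^2
Stress = 16.5*1000 / 176.7146
= 93.371 MPa

93.371


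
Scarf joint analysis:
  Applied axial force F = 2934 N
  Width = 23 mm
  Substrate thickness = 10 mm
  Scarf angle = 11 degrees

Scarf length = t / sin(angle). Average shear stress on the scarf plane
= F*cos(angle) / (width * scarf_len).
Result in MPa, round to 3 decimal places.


Scarf length = 10 / sin(11 deg) = 52.4084 mm
cos(11 deg) = 0.981627
Shear = 2934 * 0.981627 / (23 * 52.4084)
= 2.389 MPa

2.389


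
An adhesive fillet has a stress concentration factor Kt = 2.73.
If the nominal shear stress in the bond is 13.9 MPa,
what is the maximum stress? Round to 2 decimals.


Max stress = 13.9 * 2.73 = 37.95 MPa

37.95


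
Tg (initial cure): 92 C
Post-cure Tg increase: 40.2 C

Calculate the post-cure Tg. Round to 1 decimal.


Post-cure Tg = 92 + 40.2 = 132.2 C

132.2


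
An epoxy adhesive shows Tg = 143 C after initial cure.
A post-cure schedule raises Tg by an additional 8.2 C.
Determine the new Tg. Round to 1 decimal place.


New Tg = 143 + 8.2
= 151.2 C

151.2


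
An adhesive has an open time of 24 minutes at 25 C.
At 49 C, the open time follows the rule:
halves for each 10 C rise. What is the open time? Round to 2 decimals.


Factor = 2^((49-25)/10) = 5.2780
Open time = 24 / 5.2780 = 4.55 min

4.55


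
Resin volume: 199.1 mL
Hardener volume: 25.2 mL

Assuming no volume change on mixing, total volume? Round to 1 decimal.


V_total = 199.1 + 25.2 = 224.3 mL

224.3


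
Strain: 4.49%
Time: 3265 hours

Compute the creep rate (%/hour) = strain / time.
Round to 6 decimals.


Creep rate = 4.49 / 3265
= 0.001375 %/h

0.001375


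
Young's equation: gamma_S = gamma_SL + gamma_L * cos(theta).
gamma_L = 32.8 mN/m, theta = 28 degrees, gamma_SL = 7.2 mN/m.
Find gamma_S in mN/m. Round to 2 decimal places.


cos(28 deg) = 0.882948
gamma_S = 7.2 + 32.8 * 0.882948
= 36.16 mN/m

36.16


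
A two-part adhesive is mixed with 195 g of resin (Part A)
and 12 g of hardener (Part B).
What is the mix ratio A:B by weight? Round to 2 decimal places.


Mix ratio = mass_A / mass_B
= 195 / 12
= 16.25

16.25


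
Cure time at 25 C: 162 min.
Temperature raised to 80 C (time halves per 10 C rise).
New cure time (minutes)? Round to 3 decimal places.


Acceleration factor = 2^(55/10) = 45.2548
New time = 162 / 45.2548 = 3.580 min

3.580


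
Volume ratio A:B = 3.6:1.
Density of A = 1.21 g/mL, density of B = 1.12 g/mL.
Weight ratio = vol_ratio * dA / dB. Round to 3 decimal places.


Wt ratio = 3.6 * 1.21 / 1.12
= 3.889

3.889


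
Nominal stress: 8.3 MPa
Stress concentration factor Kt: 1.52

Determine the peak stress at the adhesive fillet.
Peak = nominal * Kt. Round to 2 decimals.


Peak stress = 8.3 * 1.52
= 12.62 MPa

12.62


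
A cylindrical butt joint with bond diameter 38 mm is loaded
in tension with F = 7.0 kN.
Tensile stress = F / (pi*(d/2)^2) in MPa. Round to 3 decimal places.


Area = pi * (38/2)^2 = 1134.1149 mm^2
Stress = 7.0*1000 / 1134.1149
= 6.172 MPa

6.172


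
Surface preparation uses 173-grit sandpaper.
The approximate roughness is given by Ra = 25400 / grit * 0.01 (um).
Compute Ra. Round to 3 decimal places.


Ra = 25400 / 173 * 0.01
= 254 / 173
= 1.468 um

1.468


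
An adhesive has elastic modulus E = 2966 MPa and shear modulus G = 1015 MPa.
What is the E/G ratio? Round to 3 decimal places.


E/G = 2966 / 1015 = 2.922

2.922


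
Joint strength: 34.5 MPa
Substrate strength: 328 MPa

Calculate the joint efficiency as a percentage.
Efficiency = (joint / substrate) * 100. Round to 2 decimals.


Efficiency = (34.5 / 328) * 100 = 10.52%

10.52


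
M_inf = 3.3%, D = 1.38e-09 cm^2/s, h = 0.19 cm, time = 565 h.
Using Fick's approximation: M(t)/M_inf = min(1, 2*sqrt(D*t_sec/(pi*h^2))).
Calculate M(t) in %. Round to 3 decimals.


t = 2034000 s
ratio = min(1, 2*sqrt(1.38e-09*2034000/(pi*0.0361)))
= 0.314642
M(t) = 3.3 * 0.314642 = 1.038%

1.038


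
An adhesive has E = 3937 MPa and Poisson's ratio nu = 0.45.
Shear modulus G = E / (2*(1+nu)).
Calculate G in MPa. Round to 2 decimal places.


G = 3937 / (2*(1+0.45))
= 3937 / 2.90
= 1357.59 MPa

1357.59


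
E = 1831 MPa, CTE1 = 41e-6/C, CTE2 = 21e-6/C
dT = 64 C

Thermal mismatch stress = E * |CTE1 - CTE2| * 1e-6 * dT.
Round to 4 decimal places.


= 1831 * 20e-6 * 64
= 2.3437 MPa

2.3437


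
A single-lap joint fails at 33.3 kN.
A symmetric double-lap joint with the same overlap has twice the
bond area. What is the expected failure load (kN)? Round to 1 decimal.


Double-lap load = 2 * 33.3 = 66.6 kN

66.6


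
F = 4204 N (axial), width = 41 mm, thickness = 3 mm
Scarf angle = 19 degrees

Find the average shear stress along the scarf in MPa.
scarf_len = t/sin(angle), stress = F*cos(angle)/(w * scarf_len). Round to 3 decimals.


scarf_len = 3/sin(19 deg) = 9.2147
cos(19 deg) = 0.945519
stress = 4204*0.945519/(41*9.2147) = 10.521 MPa

10.521


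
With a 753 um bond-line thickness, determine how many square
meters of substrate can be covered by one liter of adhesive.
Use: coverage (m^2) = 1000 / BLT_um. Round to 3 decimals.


Coverage = 1000 / 753 = 1.328 m^2

1.328


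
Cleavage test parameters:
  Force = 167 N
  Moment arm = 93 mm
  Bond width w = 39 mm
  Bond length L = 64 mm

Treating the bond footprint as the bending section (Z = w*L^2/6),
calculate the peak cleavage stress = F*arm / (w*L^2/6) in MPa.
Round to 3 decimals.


M = 167 * 93 = 15531 N*mm
Z = 39 * 64^2 / 6 = 159744 / 6 mm^3
sigma = M / Z = 6 * 15531 / 159744 = 93186 / 159744
= 0.583 MPa

0.583


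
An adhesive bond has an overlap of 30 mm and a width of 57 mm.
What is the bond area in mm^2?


Bond area = overlap * width
= 30 * 57
= 1710 mm^2

1710


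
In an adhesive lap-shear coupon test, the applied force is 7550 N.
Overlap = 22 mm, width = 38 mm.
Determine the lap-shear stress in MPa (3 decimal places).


stress = F / (overlap * width)
= 7550 / (22 * 38)
= 9.031 MPa

9.031


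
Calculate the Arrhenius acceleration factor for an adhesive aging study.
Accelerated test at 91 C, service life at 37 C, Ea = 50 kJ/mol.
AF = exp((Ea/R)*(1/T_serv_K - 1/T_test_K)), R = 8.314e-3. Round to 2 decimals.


T_test = 364.15 K, T_serv = 310.15 K
Ea/R = 50 / 0.008314 = 6013.95
AF = exp(6013.95 * (1/310.15 - 1/364.15))
= 17.73

17.73


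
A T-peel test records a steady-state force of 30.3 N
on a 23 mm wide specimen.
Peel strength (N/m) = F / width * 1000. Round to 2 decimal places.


Peel strength = 30.3 / 23 * 1000
= 1317.39 N/m

1317.39


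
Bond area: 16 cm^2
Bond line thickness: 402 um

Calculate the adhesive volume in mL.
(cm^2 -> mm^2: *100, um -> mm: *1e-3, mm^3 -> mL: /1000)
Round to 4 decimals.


V = 16*100 * 402*1e-3 / 1000
= 0.6432 mL

0.6432


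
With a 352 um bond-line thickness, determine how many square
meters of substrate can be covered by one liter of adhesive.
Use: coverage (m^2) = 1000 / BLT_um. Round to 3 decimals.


Coverage = 1000 / 352 = 2.841 m^2

2.841


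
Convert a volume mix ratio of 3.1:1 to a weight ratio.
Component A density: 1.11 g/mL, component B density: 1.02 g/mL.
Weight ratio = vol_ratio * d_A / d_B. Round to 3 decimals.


= 3.1 * 1.11 / 1.02 = 3.374

3.374


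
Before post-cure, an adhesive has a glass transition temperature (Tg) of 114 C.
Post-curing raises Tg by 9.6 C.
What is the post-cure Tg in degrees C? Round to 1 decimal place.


Tg_post = Tg_base + delta_Tg
= 114 + 9.6
= 123.6 C

123.6


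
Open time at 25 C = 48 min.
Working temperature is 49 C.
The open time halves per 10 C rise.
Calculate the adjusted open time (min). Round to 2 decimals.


factor = 2^((49 - 25) / 10) = 5.2780
ot = 48 / 5.2780 = 9.09 min

9.09


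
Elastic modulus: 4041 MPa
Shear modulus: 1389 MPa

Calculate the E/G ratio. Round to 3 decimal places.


E / G = 4041 / 1389 = 2.909

2.909


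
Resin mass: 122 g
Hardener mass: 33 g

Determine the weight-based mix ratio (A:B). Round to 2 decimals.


Ratio = 122 / 33 = 3.70

3.70


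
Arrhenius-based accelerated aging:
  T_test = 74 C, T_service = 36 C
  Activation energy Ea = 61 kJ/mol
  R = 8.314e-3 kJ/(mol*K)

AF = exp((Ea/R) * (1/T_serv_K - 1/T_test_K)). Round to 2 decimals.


T_test_K = 347.15, T_serv_K = 309.15
AF = exp((61/8.314e-3) * (1/309.15 - 1/347.15))
= 13.44

13.44


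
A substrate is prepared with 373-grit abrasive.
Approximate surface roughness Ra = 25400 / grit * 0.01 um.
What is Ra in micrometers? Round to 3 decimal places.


Ra = 25400 / 373 * 0.01 = 0.681 um

0.681


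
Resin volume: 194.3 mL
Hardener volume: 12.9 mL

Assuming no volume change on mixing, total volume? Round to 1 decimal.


V_total = 194.3 + 12.9 = 207.2 mL

207.2


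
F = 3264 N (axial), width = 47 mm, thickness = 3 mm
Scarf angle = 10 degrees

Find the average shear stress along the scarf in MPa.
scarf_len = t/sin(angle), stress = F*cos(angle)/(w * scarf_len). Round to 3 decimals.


scarf_len = 3/sin(10 deg) = 17.2763
cos(10 deg) = 0.984808
stress = 3264*0.984808/(47*17.2763) = 3.959 MPa

3.959


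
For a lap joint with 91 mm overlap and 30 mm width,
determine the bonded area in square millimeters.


Area = 91 * 30 = 2730 mm^2

2730


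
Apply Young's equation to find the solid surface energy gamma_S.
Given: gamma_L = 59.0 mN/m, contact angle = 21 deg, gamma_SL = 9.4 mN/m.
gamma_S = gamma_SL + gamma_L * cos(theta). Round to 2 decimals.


theta_rad = 21 * pi/180 = 0.366519
gamma_S = 9.4 + 59.0 * cos(0.366519)
= 64.48 mN/m

64.48


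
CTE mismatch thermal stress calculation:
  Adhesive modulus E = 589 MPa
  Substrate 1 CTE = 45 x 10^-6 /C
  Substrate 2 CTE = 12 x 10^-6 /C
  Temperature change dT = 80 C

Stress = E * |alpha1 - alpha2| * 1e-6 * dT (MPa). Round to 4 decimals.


delta_alpha = |45 - 12| = 33 x 10^-6/C
Stress = 589 * 33e-6 * 80
= 1.5550 MPa

1.5550


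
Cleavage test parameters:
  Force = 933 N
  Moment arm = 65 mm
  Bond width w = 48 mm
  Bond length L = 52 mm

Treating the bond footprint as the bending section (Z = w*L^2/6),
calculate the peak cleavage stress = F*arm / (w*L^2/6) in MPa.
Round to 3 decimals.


M = 933 * 65 = 60645 N*mm
Z = 48 * 52^2 / 6 = 129792 / 6 mm^3
sigma = M / Z = 6 * 60645 / 129792 = 363870 / 129792
= 2.803 MPa

2.803


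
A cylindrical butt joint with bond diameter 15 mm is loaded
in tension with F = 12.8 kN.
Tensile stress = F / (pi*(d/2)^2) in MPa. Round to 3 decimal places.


Area = pi * (15/2)^2 = 176.7146 mm^2
Stress = 12.8*1000 / 176.7146
= 72.433 MPa

72.433


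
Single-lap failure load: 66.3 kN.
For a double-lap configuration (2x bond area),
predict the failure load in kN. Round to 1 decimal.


Failure load = 66.3 * 2 = 132.6 kN

132.6


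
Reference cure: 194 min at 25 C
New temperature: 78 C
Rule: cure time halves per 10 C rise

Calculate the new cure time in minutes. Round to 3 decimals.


factor = 2^((78-25)/10) = 39.3966
t_new = 194 / 39.3966 = 4.924 min

4.924


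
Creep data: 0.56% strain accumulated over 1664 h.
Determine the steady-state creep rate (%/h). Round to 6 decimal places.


Rate = 0.56 / 1664 = 0.000337 %/h

0.000337


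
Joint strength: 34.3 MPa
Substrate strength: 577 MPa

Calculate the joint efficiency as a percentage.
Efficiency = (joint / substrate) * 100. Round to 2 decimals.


Efficiency = (34.3 / 577) * 100 = 5.94%

5.94


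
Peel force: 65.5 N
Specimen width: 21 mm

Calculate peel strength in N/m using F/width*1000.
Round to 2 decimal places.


Peel strength = 65.5 / 21 * 1000 = 3119.05 N/m

3119.05


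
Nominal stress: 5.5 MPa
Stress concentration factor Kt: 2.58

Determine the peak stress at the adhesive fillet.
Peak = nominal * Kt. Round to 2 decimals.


Peak stress = 5.5 * 2.58
= 14.19 MPa

14.19


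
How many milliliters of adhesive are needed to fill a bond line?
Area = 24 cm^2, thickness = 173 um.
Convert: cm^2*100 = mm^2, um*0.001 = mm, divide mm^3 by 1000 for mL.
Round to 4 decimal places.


= (24 * 100) * (173 * 0.001) / 1000
= 0.4152 mL

0.4152


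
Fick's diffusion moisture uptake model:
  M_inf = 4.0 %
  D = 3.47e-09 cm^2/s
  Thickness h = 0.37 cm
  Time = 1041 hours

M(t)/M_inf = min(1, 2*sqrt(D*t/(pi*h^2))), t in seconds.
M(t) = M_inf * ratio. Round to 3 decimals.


t_sec = 1041 * 3600 = 3747600
ratio = 2*sqrt(3.47e-09*3747600/(pi*0.37^2))
= min(1, 0.347772)
= 0.347772
M(t) = 4.0 * 0.347772 = 1.391 %

1.391


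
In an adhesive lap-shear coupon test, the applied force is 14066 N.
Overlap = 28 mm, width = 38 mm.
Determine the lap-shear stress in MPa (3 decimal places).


stress = F / (overlap * width)
= 14066 / (28 * 38)
= 13.220 MPa

13.220


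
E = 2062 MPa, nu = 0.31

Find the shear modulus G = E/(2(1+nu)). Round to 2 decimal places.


G = 2062 / (2 * 1.31)
= 787.02 MPa

787.02


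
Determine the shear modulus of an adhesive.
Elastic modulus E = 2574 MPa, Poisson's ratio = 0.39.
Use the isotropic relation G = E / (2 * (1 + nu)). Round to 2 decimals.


G = 2574 / (2*(1+0.39)) = 2574 / 2.78
= 925.90 MPa

925.90


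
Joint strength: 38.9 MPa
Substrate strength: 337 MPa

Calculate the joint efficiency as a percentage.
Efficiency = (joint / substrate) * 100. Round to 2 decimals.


Efficiency = (38.9 / 337) * 100 = 11.54%

11.54


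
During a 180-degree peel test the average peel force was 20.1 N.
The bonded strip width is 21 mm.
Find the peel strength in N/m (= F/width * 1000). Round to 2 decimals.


Peel strength = F/width * 1000
= 20.1 / 21 * 1000
= 957.14 N/m

957.14


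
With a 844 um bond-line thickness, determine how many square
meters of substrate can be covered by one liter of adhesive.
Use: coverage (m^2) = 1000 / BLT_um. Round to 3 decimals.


Coverage = 1000 / 844 = 1.185 m^2

1.185


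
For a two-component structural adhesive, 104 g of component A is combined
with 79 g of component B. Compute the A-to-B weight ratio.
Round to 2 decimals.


Weight ratio A:B = 104 / 79
= 1.32

1.32


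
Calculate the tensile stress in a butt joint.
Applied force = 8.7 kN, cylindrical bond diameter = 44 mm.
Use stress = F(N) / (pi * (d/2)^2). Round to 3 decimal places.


A = pi * 22.0^2 = 1520.5308 mm^2
sigma = 8700.0 / 1520.5308 = 5.722 MPa

5.722


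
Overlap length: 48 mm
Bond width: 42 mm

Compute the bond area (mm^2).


Bond area = 48 * 42 = 2016 mm^2

2016


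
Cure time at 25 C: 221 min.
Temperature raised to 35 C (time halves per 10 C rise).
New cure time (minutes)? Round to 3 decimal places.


Acceleration factor = 2^(10/10) = 2.0000
New time = 221 / 2.0000 = 110.500 min

110.500


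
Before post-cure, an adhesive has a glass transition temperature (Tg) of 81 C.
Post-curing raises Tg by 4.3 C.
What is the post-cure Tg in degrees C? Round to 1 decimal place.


Tg_post = Tg_base + delta_Tg
= 81 + 4.3
= 85.3 C

85.3


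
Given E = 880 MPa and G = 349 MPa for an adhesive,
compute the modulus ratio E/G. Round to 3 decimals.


E/G ratio = 880 / 349 = 2.521

2.521


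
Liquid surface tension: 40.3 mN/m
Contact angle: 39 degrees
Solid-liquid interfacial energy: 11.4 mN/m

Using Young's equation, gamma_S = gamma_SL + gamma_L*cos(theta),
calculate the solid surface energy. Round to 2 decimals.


gamma_S = 11.4 + 40.3 * cos(39)
= 42.72 mN/m

42.72


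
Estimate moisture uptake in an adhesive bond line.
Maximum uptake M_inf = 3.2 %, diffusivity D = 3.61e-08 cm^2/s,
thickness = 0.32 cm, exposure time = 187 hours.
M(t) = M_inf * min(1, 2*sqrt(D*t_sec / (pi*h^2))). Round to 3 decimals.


Convert time: 187 h = 673200 s
ratio = min(1, 2*sqrt(3.61e-08*673200/(pi*0.32^2)))
= 0.549706
M(t) = 3.2 * 0.549706 = 1.759%

1.759


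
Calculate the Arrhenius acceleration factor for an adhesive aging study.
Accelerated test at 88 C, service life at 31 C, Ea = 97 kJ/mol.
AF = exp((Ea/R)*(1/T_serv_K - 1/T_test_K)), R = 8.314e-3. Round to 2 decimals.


T_test = 361.15 K, T_serv = 304.15 K
Ea/R = 97 / 0.008314 = 11667.07
AF = exp(11667.07 * (1/304.15 - 1/361.15))
= 425.92

425.92


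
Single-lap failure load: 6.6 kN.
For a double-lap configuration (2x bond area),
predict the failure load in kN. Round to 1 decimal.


Failure load = 6.6 * 2 = 13.2 kN

13.2


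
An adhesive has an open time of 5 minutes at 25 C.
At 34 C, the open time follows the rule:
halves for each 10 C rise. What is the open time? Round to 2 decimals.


Factor = 2^((34-25)/10) = 1.8661
Open time = 5 / 1.8661 = 2.68 min

2.68


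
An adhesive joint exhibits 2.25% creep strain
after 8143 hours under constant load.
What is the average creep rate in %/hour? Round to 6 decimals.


Creep rate = strain / time
= 2.25 / 8143
= 0.000276 %/h

0.000276


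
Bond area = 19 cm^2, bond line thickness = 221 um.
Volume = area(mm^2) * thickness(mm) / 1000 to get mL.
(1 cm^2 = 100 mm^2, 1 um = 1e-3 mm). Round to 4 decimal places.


area_mm2 = 19 * 100 = 1900
blt_mm = 221 * 1e-3 = 0.221
vol_mm3 = 1900 * 0.221 = 419.9
vol_mL = 419.9 / 1000 = 0.4199 mL

0.4199


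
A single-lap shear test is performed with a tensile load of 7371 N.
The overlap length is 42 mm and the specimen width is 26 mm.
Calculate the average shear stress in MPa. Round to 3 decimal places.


Shear stress = F / (overlap * width)
= 7371 / (42 * 26)
= 7371 / 1092
= 6.750 MPa

6.750


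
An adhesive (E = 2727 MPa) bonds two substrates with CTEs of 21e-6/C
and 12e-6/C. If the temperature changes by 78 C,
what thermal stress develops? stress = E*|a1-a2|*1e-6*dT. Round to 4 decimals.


Stress = 2727 * |21 - 12| * 1e-6 * 78
= 1.9144 MPa

1.9144


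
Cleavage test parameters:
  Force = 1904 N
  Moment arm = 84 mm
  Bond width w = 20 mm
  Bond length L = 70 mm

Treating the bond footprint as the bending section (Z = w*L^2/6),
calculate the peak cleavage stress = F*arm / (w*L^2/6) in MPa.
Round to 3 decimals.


M = 1904 * 84 = 159936 N*mm
Z = 20 * 70^2 / 6 = 98000 / 6 mm^3
sigma = M / Z = 6 * 159936 / 98000 = 959616 / 98000
= 9.792 MPa

9.792


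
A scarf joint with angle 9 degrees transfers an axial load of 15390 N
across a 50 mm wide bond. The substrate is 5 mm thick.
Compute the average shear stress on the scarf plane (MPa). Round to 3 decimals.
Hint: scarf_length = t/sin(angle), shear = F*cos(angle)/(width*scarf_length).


scarf_length = 5 / sin(9 deg) = 31.9623 mm
cos(9 deg) = 0.987688
shear stress = 15390 * 0.987688 / (50 * 31.9623)
= 9.512 MPa

9.512


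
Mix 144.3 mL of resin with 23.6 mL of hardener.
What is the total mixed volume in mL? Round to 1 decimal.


Total = 144.3 + 23.6 = 167.9 mL

167.9


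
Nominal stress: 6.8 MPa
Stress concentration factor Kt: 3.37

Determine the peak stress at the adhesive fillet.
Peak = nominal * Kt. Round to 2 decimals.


Peak stress = 6.8 * 3.37
= 22.92 MPa

22.92


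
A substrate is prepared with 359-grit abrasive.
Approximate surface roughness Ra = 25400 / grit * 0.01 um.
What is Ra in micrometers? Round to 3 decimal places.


Ra = 25400 / 359 * 0.01 = 0.708 um

0.708


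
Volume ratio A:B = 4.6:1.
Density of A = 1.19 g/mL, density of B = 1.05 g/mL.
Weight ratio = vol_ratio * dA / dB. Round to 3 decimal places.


Wt ratio = 4.6 * 1.19 / 1.05
= 5.213

5.213


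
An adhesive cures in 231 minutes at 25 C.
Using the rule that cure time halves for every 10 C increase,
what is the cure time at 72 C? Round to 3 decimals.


Factor = 2^((72 - 25) / 10) = 25.9921
Cure time = 231 / 25.9921
= 8.887 minutes

8.887


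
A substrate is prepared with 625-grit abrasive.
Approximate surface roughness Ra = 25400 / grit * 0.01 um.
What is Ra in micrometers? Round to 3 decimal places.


Ra = 25400 / 625 * 0.01 = 0.406 um

0.406


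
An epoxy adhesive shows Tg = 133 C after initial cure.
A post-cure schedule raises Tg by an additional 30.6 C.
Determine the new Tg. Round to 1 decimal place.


New Tg = 133 + 30.6
= 163.6 C

163.6
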